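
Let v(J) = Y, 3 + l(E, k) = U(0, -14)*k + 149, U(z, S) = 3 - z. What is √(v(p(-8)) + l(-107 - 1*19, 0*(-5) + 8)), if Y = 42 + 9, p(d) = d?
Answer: √221 ≈ 14.866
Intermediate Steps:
l(E, k) = 146 + 3*k (l(E, k) = -3 + ((3 - 1*0)*k + 149) = -3 + ((3 + 0)*k + 149) = -3 + (3*k + 149) = -3 + (149 + 3*k) = 146 + 3*k)
Y = 51
v(J) = 51
√(v(p(-8)) + l(-107 - 1*19, 0*(-5) + 8)) = √(51 + (146 + 3*(0*(-5) + 8))) = √(51 + (146 + 3*(0 + 8))) = √(51 + (146 + 3*8)) = √(51 + (146 + 24)) = √(51 + 170) = √221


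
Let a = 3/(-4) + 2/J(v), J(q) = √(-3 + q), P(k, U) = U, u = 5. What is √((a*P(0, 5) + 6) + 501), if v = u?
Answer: √(2013 + 20*√2)/2 ≈ 22.590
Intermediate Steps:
v = 5
a = -¾ + √2 (a = 3/(-4) + 2/(√(-3 + 5)) = 3*(-¼) + 2/(√2) = -¾ + 2*(√2/2) = -¾ + √2 ≈ 0.66421)
√((a*P(0, 5) + 6) + 501) = √(((-¾ + √2)*5 + 6) + 501) = √(((-15/4 + 5*√2) + 6) + 501) = √((9/4 + 5*√2) + 501) = √(2013/4 + 5*√2)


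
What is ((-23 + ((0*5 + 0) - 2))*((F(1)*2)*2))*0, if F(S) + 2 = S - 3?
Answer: 0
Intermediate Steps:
F(S) = -5 + S (F(S) = -2 + (S - 3) = -2 + (-3 + S) = -5 + S)
((-23 + ((0*5 + 0) - 2))*((F(1)*2)*2))*0 = ((-23 + ((0*5 + 0) - 2))*(((-5 + 1)*2)*2))*0 = ((-23 + ((0 + 0) - 2))*(-4*2*2))*0 = ((-23 + (0 - 2))*(-8*2))*0 = ((-23 - 2)*(-16))*0 = -25*(-16)*0 = 400*0 = 0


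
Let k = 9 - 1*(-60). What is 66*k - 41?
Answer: 4513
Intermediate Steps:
k = 69 (k = 9 + 60 = 69)
66*k - 41 = 66*69 - 41 = 4554 - 41 = 4513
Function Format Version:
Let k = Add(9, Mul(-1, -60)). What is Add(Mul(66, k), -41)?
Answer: 4513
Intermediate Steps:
k = 69 (k = Add(9, 60) = 69)
Add(Mul(66, k), -41) = Add(Mul(66, 69), -41) = Add(4554, -41) = 4513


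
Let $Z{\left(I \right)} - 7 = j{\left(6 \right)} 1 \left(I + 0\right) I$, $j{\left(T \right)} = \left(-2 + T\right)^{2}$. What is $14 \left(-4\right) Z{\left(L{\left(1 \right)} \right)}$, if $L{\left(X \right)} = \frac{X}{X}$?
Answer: $-1288$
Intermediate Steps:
$L{\left(X \right)} = 1$
$Z{\left(I \right)} = 7 + 16 I^{2}$ ($Z{\left(I \right)} = 7 + \left(-2 + 6\right)^{2} \cdot 1 \left(I + 0\right) I = 7 + 4^{2} \cdot 1 I I = 7 + 16 \cdot 1 I^{2} = 7 + 16 I^{2}$)
$14 \left(-4\right) Z{\left(L{\left(1 \right)} \right)} = 14 \left(-4\right) \left(7 + 16 \cdot 1^{2}\right) = - 56 \left(7 + 16 \cdot 1\right) = - 56 \left(7 + 16\right) = \left(-56\right) 23 = -1288$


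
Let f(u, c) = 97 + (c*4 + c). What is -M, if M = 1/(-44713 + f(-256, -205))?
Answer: 1/45641 ≈ 2.1910e-5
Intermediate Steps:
f(u, c) = 97 + 5*c (f(u, c) = 97 + (4*c + c) = 97 + 5*c)
M = -1/45641 (M = 1/(-44713 + (97 + 5*(-205))) = 1/(-44713 + (97 - 1025)) = 1/(-44713 - 928) = 1/(-45641) = -1/45641 ≈ -2.1910e-5)
-M = -1*(-1/45641) = 1/45641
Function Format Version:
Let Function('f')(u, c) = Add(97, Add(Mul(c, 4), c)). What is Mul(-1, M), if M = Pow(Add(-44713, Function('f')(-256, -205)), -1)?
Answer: Rational(1, 45641) ≈ 2.1910e-5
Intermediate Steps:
Function('f')(u, c) = Add(97, Mul(5, c)) (Function('f')(u, c) = Add(97, Add(Mul(4, c), c)) = Add(97, Mul(5, c)))
M = Rational(-1, 45641) (M = Pow(Add(-44713, Add(97, Mul(5, -205))), -1) = Pow(Add(-44713, Add(97, -1025)), -1) = Pow(Add(-44713, -928), -1) = Pow(-45641, -1) = Rational(-1, 45641) ≈ -2.1910e-5)
Mul(-1, M) = Mul(-1, Rational(-1, 45641)) = Rational(1, 45641)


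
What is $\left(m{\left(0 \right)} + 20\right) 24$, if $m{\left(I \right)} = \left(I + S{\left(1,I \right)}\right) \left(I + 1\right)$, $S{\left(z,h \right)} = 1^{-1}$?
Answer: $504$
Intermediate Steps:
$S{\left(z,h \right)} = 1$
$m{\left(I \right)} = \left(1 + I\right)^{2}$ ($m{\left(I \right)} = \left(I + 1\right) \left(I + 1\right) = \left(1 + I\right) \left(1 + I\right) = \left(1 + I\right)^{2}$)
$\left(m{\left(0 \right)} + 20\right) 24 = \left(\left(1 + 0^{2} + 2 \cdot 0\right) + 20\right) 24 = \left(\left(1 + 0 + 0\right) + 20\right) 24 = \left(1 + 20\right) 24 = 21 \cdot 24 = 504$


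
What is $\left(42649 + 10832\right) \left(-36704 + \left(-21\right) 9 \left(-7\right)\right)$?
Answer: $-1892211261$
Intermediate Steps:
$\left(42649 + 10832\right) \left(-36704 + \left(-21\right) 9 \left(-7\right)\right) = 53481 \left(-36704 - -1323\right) = 53481 \left(-36704 + 1323\right) = 53481 \left(-35381\right) = -1892211261$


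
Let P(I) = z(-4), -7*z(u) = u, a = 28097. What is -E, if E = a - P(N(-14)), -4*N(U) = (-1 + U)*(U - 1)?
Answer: -196675/7 ≈ -28096.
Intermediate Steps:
N(U) = -(-1 + U)²/4 (N(U) = -(-1 + U)*(U - 1)/4 = -(-1 + U)*(-1 + U)/4 = -(-1 + U)²/4)
z(u) = -u/7
P(I) = 4/7 (P(I) = -⅐*(-4) = 4/7)
E = 196675/7 (E = 28097 - 1*4/7 = 28097 - 4/7 = 196675/7 ≈ 28096.)
-E = -1*196675/7 = -196675/7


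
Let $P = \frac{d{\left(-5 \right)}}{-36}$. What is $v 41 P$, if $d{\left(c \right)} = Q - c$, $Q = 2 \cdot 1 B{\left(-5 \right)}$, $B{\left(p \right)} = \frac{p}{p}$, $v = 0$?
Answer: $0$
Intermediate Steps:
$B{\left(p \right)} = 1$
$Q = 2$ ($Q = 2 \cdot 1 \cdot 1 = 2 \cdot 1 = 2$)
$d{\left(c \right)} = 2 - c$
$P = - \frac{7}{36}$ ($P = \frac{2 - -5}{-36} = \left(2 + 5\right) \left(- \frac{1}{36}\right) = 7 \left(- \frac{1}{36}\right) = - \frac{7}{36} \approx -0.19444$)
$v 41 P = 0 \cdot 41 \left(- \frac{7}{36}\right) = 0 \left(- \frac{7}{36}\right) = 0$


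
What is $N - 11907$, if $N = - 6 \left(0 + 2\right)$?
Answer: $-11919$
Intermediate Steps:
$N = -12$ ($N = \left(-6\right) 2 = -12$)
$N - 11907 = -12 - 11907 = -11919$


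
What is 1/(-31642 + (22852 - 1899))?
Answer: -1/10689 ≈ -9.3554e-5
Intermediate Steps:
1/(-31642 + (22852 - 1899)) = 1/(-31642 + 20953) = 1/(-10689) = -1/10689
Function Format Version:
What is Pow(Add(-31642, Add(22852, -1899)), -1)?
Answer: Rational(-1, 10689) ≈ -9.3554e-5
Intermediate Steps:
Pow(Add(-31642, Add(22852, -1899)), -1) = Pow(Add(-31642, 20953), -1) = Pow(-10689, -1) = Rational(-1, 10689)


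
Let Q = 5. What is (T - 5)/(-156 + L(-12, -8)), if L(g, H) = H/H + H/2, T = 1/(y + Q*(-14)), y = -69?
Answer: 232/7367 ≈ 0.031492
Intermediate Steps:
T = -1/139 (T = 1/(-69 + 5*(-14)) = 1/(-69 - 70) = 1/(-139) = -1/139 ≈ -0.0071942)
L(g, H) = 1 + H/2 (L(g, H) = 1 + H*(½) = 1 + H/2)
(T - 5)/(-156 + L(-12, -8)) = (-1/139 - 5)/(-156 + (1 + (½)*(-8))) = -696/(139*(-156 + (1 - 4))) = -696/(139*(-156 - 3)) = -696/139/(-159) = -696/139*(-1/159) = 232/7367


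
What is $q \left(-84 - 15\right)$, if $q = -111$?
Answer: $10989$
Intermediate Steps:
$q \left(-84 - 15\right) = - 111 \left(-84 - 15\right) = \left(-111\right) \left(-99\right) = 10989$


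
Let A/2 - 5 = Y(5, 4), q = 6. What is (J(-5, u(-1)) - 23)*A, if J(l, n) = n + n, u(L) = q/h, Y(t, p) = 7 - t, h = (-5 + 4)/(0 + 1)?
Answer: -490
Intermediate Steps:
h = -1 (h = -1/1 = -1*1 = -1)
A = 14 (A = 10 + 2*(7 - 1*5) = 10 + 2*(7 - 5) = 10 + 2*2 = 10 + 4 = 14)
u(L) = -6 (u(L) = 6/(-1) = 6*(-1) = -6)
J(l, n) = 2*n
(J(-5, u(-1)) - 23)*A = (2*(-6) - 23)*14 = (-12 - 23)*14 = -35*14 = -490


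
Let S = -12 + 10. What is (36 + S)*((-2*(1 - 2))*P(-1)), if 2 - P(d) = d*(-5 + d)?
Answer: -272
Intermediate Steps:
P(d) = 2 - d*(-5 + d)
S = -2
(36 + S)*((-2*(1 - 2))*P(-1)) = (36 - 2)*((-2*(1 - 2))*(2 - 1*(-1)**2 + 5*(-1))) = 34*((-2*(-1))*(2 - 1*1 - 5)) = 34*(2*(2 - 1 - 5)) = 34*(2*(-4)) = 34*(-8) = -272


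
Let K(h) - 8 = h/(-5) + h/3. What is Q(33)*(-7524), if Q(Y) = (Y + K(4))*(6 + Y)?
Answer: -60936876/5 ≈ -1.2187e+7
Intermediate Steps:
K(h) = 8 + 2*h/15 (K(h) = 8 + (h/(-5) + h/3) = 8 + (h*(-⅕) + h*(⅓)) = 8 + (-h/5 + h/3) = 8 + 2*h/15)
Q(Y) = (6 + Y)*(128/15 + Y) (Q(Y) = (Y + (8 + (2/15)*4))*(6 + Y) = (Y + (8 + 8/15))*(6 + Y) = (Y + 128/15)*(6 + Y) = (128/15 + Y)*(6 + Y) = (6 + Y)*(128/15 + Y))
Q(33)*(-7524) = (256/5 + 33² + (218/15)*33)*(-7524) = (256/5 + 1089 + 2398/5)*(-7524) = (8099/5)*(-7524) = -60936876/5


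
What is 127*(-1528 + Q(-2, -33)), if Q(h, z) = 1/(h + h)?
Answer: -776351/4 ≈ -1.9409e+5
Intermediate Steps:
Q(h, z) = 1/(2*h)
127*(-1528 + Q(-2, -33)) = 127*(-1528 + (½)/(-2)) = 127*(-1528 + (½)*(-½)) = 127*(-1528 - ¼) = 127*(-6113/4) = -776351/4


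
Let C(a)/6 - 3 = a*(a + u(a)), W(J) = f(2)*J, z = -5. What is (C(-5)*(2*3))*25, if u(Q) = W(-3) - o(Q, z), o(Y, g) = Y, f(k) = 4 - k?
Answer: 29700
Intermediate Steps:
W(J) = 2*J (W(J) = (4 - 1*2)*J = (4 - 2)*J = 2*J)
u(Q) = -6 - Q (u(Q) = 2*(-3) - Q = -6 - Q)
C(a) = 18 - 36*a (C(a) = 18 + 6*(a*(a + (-6 - a))) = 18 + 6*(a*(-6)) = 18 + 6*(-6*a) = 18 - 36*a)
(C(-5)*(2*3))*25 = ((18 - 36*(-5))*(2*3))*25 = ((18 + 180)*6)*25 = (198*6)*25 = 1188*25 = 29700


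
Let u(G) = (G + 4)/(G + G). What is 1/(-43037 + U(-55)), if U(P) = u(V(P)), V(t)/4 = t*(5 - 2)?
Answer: -165/7101023 ≈ -2.3236e-5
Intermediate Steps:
V(t) = 12*t (V(t) = 4*(t*(5 - 2)) = 4*(t*3) = 4*(3*t) = 12*t)
u(G) = (4 + G)/(2*G) (u(G) = (4 + G)/((2*G)) = (4 + G)*(1/(2*G)) = (4 + G)/(2*G))
U(P) = (4 + 12*P)/(24*P) (U(P) = (4 + 12*P)/(2*((12*P))) = (1/(12*P))*(4 + 12*P)/2 = (4 + 12*P)/(24*P))
1/(-43037 + U(-55)) = 1/(-43037 + (⅙)*(1 + 3*(-55))/(-55)) = 1/(-43037 + (⅙)*(-1/55)*(1 - 165)) = 1/(-43037 + (⅙)*(-1/55)*(-164)) = 1/(-43037 + 82/165) = 1/(-7101023/165) = -165/7101023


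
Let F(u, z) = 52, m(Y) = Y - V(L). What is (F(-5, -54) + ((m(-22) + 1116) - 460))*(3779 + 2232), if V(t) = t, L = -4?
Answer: 4147590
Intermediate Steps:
m(Y) = 4 + Y (m(Y) = Y - 1*(-4) = Y + 4 = 4 + Y)
(F(-5, -54) + ((m(-22) + 1116) - 460))*(3779 + 2232) = (52 + (((4 - 22) + 1116) - 460))*(3779 + 2232) = (52 + ((-18 + 1116) - 460))*6011 = (52 + (1098 - 460))*6011 = (52 + 638)*6011 = 690*6011 = 4147590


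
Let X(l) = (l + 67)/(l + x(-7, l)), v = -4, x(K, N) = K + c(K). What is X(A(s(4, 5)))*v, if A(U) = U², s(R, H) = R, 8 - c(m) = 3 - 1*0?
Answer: -166/7 ≈ -23.714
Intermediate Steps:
c(m) = 5 (c(m) = 8 - (3 - 1*0) = 8 - (3 + 0) = 8 - 1*3 = 8 - 3 = 5)
x(K, N) = 5 + K (x(K, N) = K + 5 = 5 + K)
X(l) = (67 + l)/(-2 + l) (X(l) = (l + 67)/(l + (5 - 7)) = (67 + l)/(l - 2) = (67 + l)/(-2 + l))
X(A(s(4, 5)))*v = ((67 + 4²)/(-2 + 4²))*(-4) = ((67 + 16)/(-2 + 16))*(-4) = (83/14)*(-4) = -166/7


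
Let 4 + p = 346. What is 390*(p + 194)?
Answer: 209040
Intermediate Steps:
p = 342 (p = -4 + 346 = 342)
390*(p + 194) = 390*(342 + 194) = 390*536 = 209040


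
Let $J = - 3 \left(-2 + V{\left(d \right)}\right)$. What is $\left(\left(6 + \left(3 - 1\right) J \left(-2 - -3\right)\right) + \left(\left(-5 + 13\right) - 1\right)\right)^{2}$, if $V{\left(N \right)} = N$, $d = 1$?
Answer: $361$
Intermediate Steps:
$J = 3$ ($J = - 3 \left(-2 + 1\right) = \left(-3\right) \left(-1\right) = 3$)
$\left(\left(6 + \left(3 - 1\right) J \left(-2 - -3\right)\right) + \left(\left(-5 + 13\right) - 1\right)\right)^{2} = \left(\left(6 + \left(3 - 1\right) 3 \left(-2 - -3\right)\right) + \left(\left(-5 + 13\right) - 1\right)\right)^{2} = \left(\left(6 + 2 \cdot 3 \left(-2 + 3\right)\right) + \left(8 - 1\right)\right)^{2} = \left(\left(6 + 6 \cdot 1\right) + 7\right)^{2} = \left(\left(6 + 6\right) + 7\right)^{2} = \left(12 + 7\right)^{2} = 19^{2} = 361$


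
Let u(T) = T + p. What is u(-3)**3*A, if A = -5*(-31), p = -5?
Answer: -79360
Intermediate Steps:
A = 155
u(T) = -5 + T (u(T) = T - 5 = -5 + T)
u(-3)**3*A = (-5 - 3)**3*155 = (-8)**3*155 = -512*155 = -79360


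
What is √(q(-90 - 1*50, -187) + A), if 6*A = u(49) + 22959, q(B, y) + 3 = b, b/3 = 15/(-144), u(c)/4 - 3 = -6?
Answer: √61139/4 ≈ 61.816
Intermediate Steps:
u(c) = -12 (u(c) = 12 + 4*(-6) = 12 - 24 = -12)
b = -5/16 (b = 3*(15/(-144)) = 3*(15*(-1/144)) = 3*(-5/48) = -5/16 ≈ -0.31250)
q(B, y) = -53/16 (q(B, y) = -3 - 5/16 = -53/16)
A = 7649/2 (A = (-12 + 22959)/6 = (⅙)*22947 = 7649/2 ≈ 3824.5)
√(q(-90 - 1*50, -187) + A) = √(-53/16 + 7649/2) = √(61139/16) = √61139/4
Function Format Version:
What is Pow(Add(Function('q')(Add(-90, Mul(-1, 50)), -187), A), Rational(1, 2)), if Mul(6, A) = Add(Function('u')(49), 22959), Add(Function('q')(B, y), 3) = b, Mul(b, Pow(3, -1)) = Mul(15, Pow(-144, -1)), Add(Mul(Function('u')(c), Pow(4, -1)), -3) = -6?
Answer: Mul(Rational(1, 4), Pow(61139, Rational(1, 2))) ≈ 61.816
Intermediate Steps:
Function('u')(c) = -12 (Function('u')(c) = Add(12, Mul(4, -6)) = Add(12, -24) = -12)
b = Rational(-5, 16) (b = Mul(3, Mul(15, Pow(-144, -1))) = Mul(3, Mul(15, Rational(-1, 144))) = Mul(3, Rational(-5, 48)) = Rational(-5, 16) ≈ -0.31250)
Function('q')(B, y) = Rational(-53, 16) (Function('q')(B, y) = Add(-3, Rational(-5, 16)) = Rational(-53, 16))
A = Rational(7649, 2) (A = Mul(Rational(1, 6), Add(-12, 22959)) = Mul(Rational(1, 6), 22947) = Rational(7649, 2) ≈ 3824.5)
Pow(Add(Function('q')(Add(-90, Mul(-1, 50)), -187), A), Rational(1, 2)) = Pow(Add(Rational(-53, 16), Rational(7649, 2)), Rational(1, 2)) = Pow(Rational(61139, 16), Rational(1, 2)) = Mul(Rational(1, 4), Pow(61139, Rational(1, 2)))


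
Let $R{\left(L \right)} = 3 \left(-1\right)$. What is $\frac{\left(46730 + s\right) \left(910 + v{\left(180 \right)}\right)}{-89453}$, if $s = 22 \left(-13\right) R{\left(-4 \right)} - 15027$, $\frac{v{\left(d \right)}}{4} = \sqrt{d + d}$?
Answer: $- \frac{325610}{983} - \frac{781464 \sqrt{10}}{89453} \approx -358.87$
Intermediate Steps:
$R{\left(L \right)} = -3$
$v{\left(d \right)} = 4 \sqrt{2} \sqrt{d}$ ($v{\left(d \right)} = 4 \sqrt{d + d} = 4 \sqrt{2 d} = 4 \sqrt{2} \sqrt{d}$)
$s = -14169$ ($s = 22 \left(-13\right) \left(-3\right) - 15027 = \left(-286\right) \left(-3\right) - 15027 = 858 - 15027 = -14169$)
$\frac{\left(46730 + s\right) \left(910 + v{\left(180 \right)}\right)}{-89453} = \frac{\left(46730 - 14169\right) \left(910 + 4 \sqrt{2} \sqrt{180}\right)}{-89453} = 32561 \left(910 + 4 \sqrt{2} \cdot 6 \sqrt{5}\right) \left(- \frac{1}{89453}\right) = 32561 \left(910 + 24 \sqrt{10}\right) \left(- \frac{1}{89453}\right) = \left(29630510 + 781464 \sqrt{10}\right) \left(- \frac{1}{89453}\right) = - \frac{325610}{983} - \frac{781464 \sqrt{10}}{89453}$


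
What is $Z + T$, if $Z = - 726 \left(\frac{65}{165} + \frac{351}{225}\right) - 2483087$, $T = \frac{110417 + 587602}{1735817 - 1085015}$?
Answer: $- \frac{13474337412001}{5423350} \approx -2.4845 \cdot 10^{6}$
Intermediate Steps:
$T = \frac{232673}{216934}$ ($T = \frac{698019}{650802} = 698019 \cdot \frac{1}{650802} = \frac{232673}{216934} \approx 1.0726$)
$Z = - \frac{62112639}{25}$ ($Z = - 726 \left(65 \cdot \frac{1}{165} + 351 \cdot \frac{1}{225}\right) - 2483087 = - 726 \left(\frac{13}{33} + \frac{39}{25}\right) - 2483087 = \left(-726\right) \frac{1612}{825} - 2483087 = - \frac{35464}{25} - 2483087 = - \frac{62112639}{25} \approx -2.4845 \cdot 10^{6}$)
$Z + T = - \frac{62112639}{25} + \frac{232673}{216934} = - \frac{13474337412001}{5423350}$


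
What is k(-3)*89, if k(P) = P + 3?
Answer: 0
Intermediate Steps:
k(P) = 3 + P
k(-3)*89 = (3 - 3)*89 = 0*89 = 0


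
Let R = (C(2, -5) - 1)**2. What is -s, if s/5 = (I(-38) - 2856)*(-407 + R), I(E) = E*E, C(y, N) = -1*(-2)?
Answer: -2866360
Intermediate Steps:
C(y, N) = 2
R = 1 (R = (2 - 1)**2 = 1**2 = 1)
I(E) = E**2
s = 2866360 (s = 5*(((-38)**2 - 2856)*(-407 + 1)) = 5*((1444 - 2856)*(-406)) = 5*(-1412*(-406)) = 5*573272 = 2866360)
-s = -1*2866360 = -2866360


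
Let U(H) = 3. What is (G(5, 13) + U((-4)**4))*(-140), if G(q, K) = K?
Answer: -2240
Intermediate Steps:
(G(5, 13) + U((-4)**4))*(-140) = (13 + 3)*(-140) = 16*(-140) = -2240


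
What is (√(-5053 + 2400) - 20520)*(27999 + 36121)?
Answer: -1315742400 + 64120*I*√2653 ≈ -1.3157e+9 + 3.3026e+6*I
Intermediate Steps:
(√(-5053 + 2400) - 20520)*(27999 + 36121) = (√(-2653) - 20520)*64120 = (I*√2653 - 20520)*64120 = (-20520 + I*√2653)*64120 = -1315742400 + 64120*I*√2653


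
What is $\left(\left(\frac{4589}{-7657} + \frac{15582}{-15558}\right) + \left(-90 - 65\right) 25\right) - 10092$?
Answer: $- \frac{21333922821}{1527277} \approx -13969.0$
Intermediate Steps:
$\left(\left(\frac{4589}{-7657} + \frac{15582}{-15558}\right) + \left(-90 - 65\right) 25\right) - 10092 = \left(\left(4589 \left(- \frac{1}{7657}\right) + 15582 \left(- \frac{1}{15558}\right)\right) - 3875\right) - 10092 = \left(\left(- \frac{353}{589} - \frac{2597}{2593}\right) - 3875\right) - 10092 = \left(- \frac{2444962}{1527277} - 3875\right) - 10092 = - \frac{5920643337}{1527277} - 10092 = - \frac{21333922821}{1527277}$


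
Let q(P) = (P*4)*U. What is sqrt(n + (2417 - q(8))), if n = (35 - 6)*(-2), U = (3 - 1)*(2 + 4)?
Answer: 5*sqrt(79) ≈ 44.441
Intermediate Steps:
U = 12 (U = 2*6 = 12)
q(P) = 48*P (q(P) = (P*4)*12 = (4*P)*12 = 48*P)
n = -58 (n = 29*(-2) = -58)
sqrt(n + (2417 - q(8))) = sqrt(-58 + (2417 - 48*8)) = sqrt(-58 + (2417 - 1*384)) = sqrt(-58 + (2417 - 384)) = sqrt(-58 + 2033) = sqrt(1975) = 5*sqrt(79)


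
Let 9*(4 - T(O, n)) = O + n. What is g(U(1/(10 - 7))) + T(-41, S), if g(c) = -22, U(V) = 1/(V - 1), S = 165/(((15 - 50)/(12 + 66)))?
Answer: 1727/63 ≈ 27.413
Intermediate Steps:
S = -2574/7 (S = 165/((-35/78)) = 165/((-35*1/78)) = 165/(-35/78) = 165*(-78/35) = -2574/7 ≈ -367.71)
T(O, n) = 4 - O/9 - n/9 (T(O, n) = 4 - (O + n)/9 = 4 + (-O/9 - n/9) = 4 - O/9 - n/9)
U(V) = 1/(-1 + V)
g(U(1/(10 - 7))) + T(-41, S) = -22 + (4 - 1/9*(-41) - 1/9*(-2574/7)) = -22 + (4 + 41/9 + 286/7) = -22 + 3113/63 = 1727/63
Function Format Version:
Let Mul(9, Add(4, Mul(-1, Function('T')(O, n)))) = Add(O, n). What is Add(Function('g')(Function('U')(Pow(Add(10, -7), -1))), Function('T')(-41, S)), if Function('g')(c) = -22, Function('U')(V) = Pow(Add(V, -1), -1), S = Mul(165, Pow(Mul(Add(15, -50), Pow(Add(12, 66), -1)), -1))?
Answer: Rational(1727, 63) ≈ 27.413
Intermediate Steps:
S = Rational(-2574, 7) (S = Mul(165, Pow(Mul(-35, Pow(78, -1)), -1)) = Mul(165, Pow(Mul(-35, Rational(1, 78)), -1)) = Mul(165, Pow(Rational(-35, 78), -1)) = Mul(165, Rational(-78, 35)) = Rational(-2574, 7) ≈ -367.71)
Function('T')(O, n) = Add(4, Mul(Rational(-1, 9), O), Mul(Rational(-1, 9), n)) (Function('T')(O, n) = Add(4, Mul(Rational(-1, 9), Add(O, n))) = Add(4, Add(Mul(Rational(-1, 9), O), Mul(Rational(-1, 9), n))) = Add(4, Mul(Rational(-1, 9), O), Mul(Rational(-1, 9), n)))
Function('U')(V) = Pow(Add(-1, V), -1)
Add(Function('g')(Function('U')(Pow(Add(10, -7), -1))), Function('T')(-41, S)) = Add(-22, Add(4, Mul(Rational(-1, 9), -41), Mul(Rational(-1, 9), Rational(-2574, 7)))) = Add(-22, Add(4, Rational(41, 9), Rational(286, 7))) = Add(-22, Rational(3113, 63)) = Rational(1727, 63)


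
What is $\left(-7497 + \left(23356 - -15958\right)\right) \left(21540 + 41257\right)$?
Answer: $1998012149$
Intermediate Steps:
$\left(-7497 + \left(23356 - -15958\right)\right) \left(21540 + 41257\right) = \left(-7497 + \left(23356 + 15958\right)\right) 62797 = \left(-7497 + 39314\right) 62797 = 31817 \cdot 62797 = 1998012149$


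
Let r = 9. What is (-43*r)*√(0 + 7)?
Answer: -387*√7 ≈ -1023.9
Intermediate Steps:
(-43*r)*√(0 + 7) = (-43*9)*√(0 + 7) = -387*√7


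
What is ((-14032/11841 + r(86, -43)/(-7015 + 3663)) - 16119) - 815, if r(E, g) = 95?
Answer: -672176096047/39691032 ≈ -16935.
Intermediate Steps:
((-14032/11841 + r(86, -43)/(-7015 + 3663)) - 16119) - 815 = ((-14032/11841 + 95/(-7015 + 3663)) - 16119) - 815 = ((-14032*1/11841 + 95/(-3352)) - 16119) - 815 = ((-14032/11841 + 95*(-1/3352)) - 16119) - 815 = ((-14032/11841 - 95/3352) - 16119) - 815 = (-48160159/39691032 - 16119) - 815 = -639827904967/39691032 - 815 = -672176096047/39691032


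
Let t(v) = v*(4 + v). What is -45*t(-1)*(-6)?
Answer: -810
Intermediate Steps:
-45*t(-1)*(-6) = -(-45)*(4 - 1)*(-6) = -(-45)*3*(-6) = -45*(-3)*(-6) = 135*(-6) = -810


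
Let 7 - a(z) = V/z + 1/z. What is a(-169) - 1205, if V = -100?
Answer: -202561/169 ≈ -1198.6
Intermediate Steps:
a(z) = 7 + 99/z (a(z) = 7 - (-100/z + 1/z) = 7 - (-99)/z = 7 + 99/z)
a(-169) - 1205 = (7 + 99/(-169)) - 1205 = (7 + 99*(-1/169)) - 1205 = (7 - 99/169) - 1205 = 1084/169 - 1205 = -202561/169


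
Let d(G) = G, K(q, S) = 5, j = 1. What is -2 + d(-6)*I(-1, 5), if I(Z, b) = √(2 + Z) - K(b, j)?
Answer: 22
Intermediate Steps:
I(Z, b) = -5 + √(2 + Z) (I(Z, b) = √(2 + Z) - 1*5 = √(2 + Z) - 5 = -5 + √(2 + Z))
-2 + d(-6)*I(-1, 5) = -2 - 6*(-5 + √(2 - 1)) = -2 - 6*(-5 + √1) = -2 - 6*(-5 + 1) = -2 - 6*(-4) = -2 + 24 = 22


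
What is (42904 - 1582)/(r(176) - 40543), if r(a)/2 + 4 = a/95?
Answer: -3925590/3851993 ≈ -1.0191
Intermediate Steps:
r(a) = -8 + 2*a/95 (r(a) = -8 + 2*(a/95) = -8 + 2*a/95)
(42904 - 1582)/(r(176) - 40543) = (42904 - 1582)/((-8 + (2/95)*176) - 40543) = 41322/((-8 + 352/95) - 40543) = 41322/(-408/95 - 40543) = 41322/(-3851993/95) = 41322*(-95/3851993) = -3925590/3851993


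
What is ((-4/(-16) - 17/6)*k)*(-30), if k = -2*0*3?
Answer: 0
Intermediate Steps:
k = 0 (k = 0*3 = 0)
((-4/(-16) - 17/6)*k)*(-30) = ((-4/(-16) - 17/6)*0)*(-30) = ((-4*(-1/16) - 17*⅙)*0)*(-30) = ((¼ - 17/6)*0)*(-30) = -31/12*0*(-30) = 0*(-30) = 0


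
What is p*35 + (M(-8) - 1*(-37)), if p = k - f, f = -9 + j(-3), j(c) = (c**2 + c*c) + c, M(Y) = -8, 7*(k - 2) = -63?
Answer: -426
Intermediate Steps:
k = -7 (k = 2 + (1/7)*(-63) = 2 - 9 = -7)
j(c) = c + 2*c**2 (j(c) = (c**2 + c**2) + c = 2*c**2 + c = c + 2*c**2)
f = 6 (f = -9 - 3*(1 + 2*(-3)) = -9 - 3*(1 - 6) = -9 - 3*(-5) = -9 + 15 = 6)
p = -13 (p = -7 - 1*6 = -7 - 6 = -13)
p*35 + (M(-8) - 1*(-37)) = -13*35 + (-8 - 1*(-37)) = -455 + (-8 + 37) = -455 + 29 = -426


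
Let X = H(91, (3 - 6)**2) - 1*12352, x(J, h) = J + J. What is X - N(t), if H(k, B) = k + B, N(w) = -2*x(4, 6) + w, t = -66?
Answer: -12170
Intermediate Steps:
x(J, h) = 2*J
N(w) = -16 + w (N(w) = -4*4 + w = -2*8 + w = -16 + w)
H(k, B) = B + k
X = -12252 (X = ((3 - 6)**2 + 91) - 1*12352 = ((-3)**2 + 91) - 12352 = (9 + 91) - 12352 = 100 - 12352 = -12252)
X - N(t) = -12252 - (-16 - 66) = -12252 - 1*(-82) = -12252 + 82 = -12170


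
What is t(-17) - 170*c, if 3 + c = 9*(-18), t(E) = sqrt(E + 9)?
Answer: 28050 + 2*I*sqrt(2) ≈ 28050.0 + 2.8284*I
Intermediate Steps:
t(E) = sqrt(9 + E)
c = -165 (c = -3 + 9*(-18) = -3 - 162 = -165)
t(-17) - 170*c = sqrt(9 - 17) - 170*(-165) = sqrt(-8) + 28050 = 2*I*sqrt(2) + 28050 = 28050 + 2*I*sqrt(2)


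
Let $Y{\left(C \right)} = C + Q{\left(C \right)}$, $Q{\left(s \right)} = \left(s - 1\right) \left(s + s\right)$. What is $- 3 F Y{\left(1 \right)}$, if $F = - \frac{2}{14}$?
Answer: $\frac{3}{7} \approx 0.42857$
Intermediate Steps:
$Q{\left(s \right)} = 2 s \left(-1 + s\right)$ ($Q{\left(s \right)} = \left(-1 + s\right) 2 s = 2 s \left(-1 + s\right)$)
$F = - \frac{1}{7}$ ($F = - \frac{2}{14} = \left(-1\right) \frac{1}{7} = - \frac{1}{7} \approx -0.14286$)
$Y{\left(C \right)} = C + 2 C \left(-1 + C\right)$
$- 3 F Y{\left(1 \right)} = \left(-3\right) \left(- \frac{1}{7}\right) 1 \left(-1 + 2 \cdot 1\right) = \frac{3 \cdot 1 \left(-1 + 2\right)}{7} = \frac{3 \cdot 1 \cdot 1}{7} = \frac{3}{7} \cdot 1 = \frac{3}{7}$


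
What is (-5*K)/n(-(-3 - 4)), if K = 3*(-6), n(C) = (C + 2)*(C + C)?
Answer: 5/7 ≈ 0.71429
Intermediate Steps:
n(C) = 2*C*(2 + C) (n(C) = (2 + C)*(2*C) = 2*C*(2 + C))
K = -18
(-5*K)/n(-(-3 - 4)) = (-5*(-18))/((2*(-(-3 - 4))*(2 - (-3 - 4)))) = 90/((2*(-1*(-7))*(2 - 1*(-7)))) = 90/((2*7*(2 + 7))) = 90/((2*7*9)) = 90/126 = 90*(1/126) = 5/7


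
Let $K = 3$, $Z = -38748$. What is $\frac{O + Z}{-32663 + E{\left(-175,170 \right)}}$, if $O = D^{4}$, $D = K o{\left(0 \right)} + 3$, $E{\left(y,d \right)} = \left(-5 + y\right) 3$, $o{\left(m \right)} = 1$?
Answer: $\frac{37452}{33203} \approx 1.128$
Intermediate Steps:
$E{\left(y,d \right)} = -15 + 3 y$
$D = 6$ ($D = 3 \cdot 1 + 3 = 3 + 3 = 6$)
$O = 1296$ ($O = 6^{4} = 1296$)
$\frac{O + Z}{-32663 + E{\left(-175,170 \right)}} = \frac{1296 - 38748}{-32663 + \left(-15 + 3 \left(-175\right)\right)} = - \frac{37452}{-32663 - 540} = - \frac{37452}{-33203} = \left(-37452\right) \left(- \frac{1}{33203}\right) = \frac{37452}{33203}$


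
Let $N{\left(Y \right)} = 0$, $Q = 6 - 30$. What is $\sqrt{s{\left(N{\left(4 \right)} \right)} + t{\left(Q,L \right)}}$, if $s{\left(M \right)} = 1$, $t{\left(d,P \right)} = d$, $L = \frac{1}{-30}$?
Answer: $i \sqrt{23} \approx 4.7958 i$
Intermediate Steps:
$Q = -24$
$L = - \frac{1}{30} \approx -0.033333$
$\sqrt{s{\left(N{\left(4 \right)} \right)} + t{\left(Q,L \right)}} = \sqrt{1 - 24} = \sqrt{-23} = i \sqrt{23}$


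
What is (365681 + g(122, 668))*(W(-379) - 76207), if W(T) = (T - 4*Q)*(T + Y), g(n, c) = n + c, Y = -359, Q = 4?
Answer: 78902305713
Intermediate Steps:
g(n, c) = c + n
W(T) = (-359 + T)*(-16 + T) (W(T) = (T - 4*4)*(T - 359) = (T - 16)*(-359 + T) = (-16 + T)*(-359 + T) = (-359 + T)*(-16 + T))
(365681 + g(122, 668))*(W(-379) - 76207) = (365681 + (668 + 122))*((5744 + (-379)**2 - 375*(-379)) - 76207) = (365681 + 790)*((5744 + 143641 + 142125) - 76207) = 366471*(291510 - 76207) = 366471*215303 = 78902305713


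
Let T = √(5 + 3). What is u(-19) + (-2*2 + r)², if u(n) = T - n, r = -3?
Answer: 68 + 2*√2 ≈ 70.828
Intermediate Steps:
T = 2*√2 (T = √8 = 2*√2 ≈ 2.8284)
u(n) = -n + 2*√2 (u(n) = 2*√2 - n = -n + 2*√2)
u(-19) + (-2*2 + r)² = (-1*(-19) + 2*√2) + (-2*2 - 3)² = (19 + 2*√2) + (-4 - 3)² = (19 + 2*√2) + (-7)² = (19 + 2*√2) + 49 = 68 + 2*√2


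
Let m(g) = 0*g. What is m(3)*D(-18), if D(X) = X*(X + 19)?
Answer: 0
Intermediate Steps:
m(g) = 0
D(X) = X*(19 + X)
m(3)*D(-18) = 0*(-18*(19 - 18)) = 0*(-18*1) = 0*(-18) = 0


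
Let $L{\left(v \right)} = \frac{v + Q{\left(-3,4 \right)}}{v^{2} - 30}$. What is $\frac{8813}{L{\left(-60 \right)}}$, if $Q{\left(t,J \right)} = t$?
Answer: $- \frac{1498210}{3} \approx -4.994 \cdot 10^{5}$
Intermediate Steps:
$L{\left(v \right)} = \frac{-3 + v}{-30 + v^{2}}$ ($L{\left(v \right)} = \frac{v - 3}{v^{2} - 30} = \frac{-3 + v}{-30 + v^{2}}$)
$\frac{8813}{L{\left(-60 \right)}} = \frac{8813}{\frac{1}{-30 + \left(-60\right)^{2}} \left(-3 - 60\right)} = \frac{8813}{\frac{1}{-30 + 3600} \left(-63\right)} = \frac{8813}{\frac{1}{3570} \left(-63\right)} = \frac{8813}{- \frac{3}{170}} = 8813 \left(- \frac{170}{3}\right) = - \frac{1498210}{3}$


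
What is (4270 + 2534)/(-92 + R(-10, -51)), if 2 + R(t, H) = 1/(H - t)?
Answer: -92988/1285 ≈ -72.364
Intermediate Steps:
R(t, H) = -2 + 1/(H - t)
(4270 + 2534)/(-92 + R(-10, -51)) = (4270 + 2534)/(-92 + (1 - 2*(-51) + 2*(-10))/(-51 - 1*(-10))) = 6804/(-92 + (1 + 102 - 20)/(-51 + 10)) = 6804/(-92 + 83/(-41)) = 6804/(-92 - 1/41*83) = 6804/(-92 - 83/41) = 6804/(-3855/41) = 6804*(-41/3855) = -92988/1285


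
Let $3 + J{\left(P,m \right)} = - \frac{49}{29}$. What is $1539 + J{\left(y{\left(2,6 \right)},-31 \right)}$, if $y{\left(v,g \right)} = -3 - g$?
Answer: $\frac{44495}{29} \approx 1534.3$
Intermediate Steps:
$J{\left(P,m \right)} = - \frac{136}{29}$ ($J{\left(P,m \right)} = -3 - \frac{49}{29} = - \frac{136}{29}$)
$1539 + J{\left(y{\left(2,6 \right)},-31 \right)} = 1539 - \frac{136}{29} = \frac{44495}{29}$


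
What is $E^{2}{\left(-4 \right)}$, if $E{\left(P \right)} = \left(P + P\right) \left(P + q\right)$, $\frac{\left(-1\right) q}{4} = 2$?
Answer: $9216$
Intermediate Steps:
$q = -8$ ($q = \left(-4\right) 2 = -8$)
$E{\left(P \right)} = 2 P \left(-8 + P\right)$ ($E{\left(P \right)} = \left(P + P\right) \left(P - 8\right) = 2 P \left(-8 + P\right)$)
$E^{2}{\left(-4 \right)} = \left(2 \left(-4\right) \left(-8 - 4\right)\right)^{2} = \left(2 \left(-4\right) \left(-12\right)\right)^{2} = 96^{2} = 9216$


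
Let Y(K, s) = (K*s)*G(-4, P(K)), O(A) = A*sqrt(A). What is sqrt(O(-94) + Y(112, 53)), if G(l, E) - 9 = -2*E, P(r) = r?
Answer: sqrt(-1276240 - 94*I*sqrt(94)) ≈ 0.403 - 1129.7*I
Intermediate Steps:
G(l, E) = 9 - 2*E
O(A) = A**(3/2)
Y(K, s) = K*s*(9 - 2*K) (Y(K, s) = (K*s)*(9 - 2*K) = K*s*(9 - 2*K))
sqrt(O(-94) + Y(112, 53)) = sqrt((-94)**(3/2) + 112*53*(9 - 2*112)) = sqrt(-94*I*sqrt(94) + 112*53*(9 - 224)) = sqrt(-94*I*sqrt(94) + 112*53*(-215)) = sqrt(-94*I*sqrt(94) - 1276240) = sqrt(-1276240 - 94*I*sqrt(94))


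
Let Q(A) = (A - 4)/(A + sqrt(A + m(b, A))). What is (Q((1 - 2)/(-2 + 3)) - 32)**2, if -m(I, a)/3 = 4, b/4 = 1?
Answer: (-12583*I + 1728*sqrt(13))/(2*(sqrt(13) - 6*I)) ≈ 999.61 - 81.493*I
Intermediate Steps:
b = 4 (b = 4*1 = 4)
m(I, a) = -12 (m(I, a) = -3*4 = -12)
Q(A) = (-4 + A)/(A + sqrt(-12 + A)) (Q(A) = (A - 4)/(A + sqrt(A - 12)) = (-4 + A)/(A + sqrt(-12 + A)))
(Q((1 - 2)/(-2 + 3)) - 32)**2 = ((-4 + (1 - 2)/(-2 + 3))/((1 - 2)/(-2 + 3) + sqrt(-12 + (1 - 2)/(-2 + 3))) - 32)**2 = ((-4 - 1/1)/(-1/1 + sqrt(-12 - 1/1)) - 32)**2 = ((-4 - 1*1)/(-1*1 + sqrt(-12 - 1*1)) - 32)**2 = ((-4 - 1)/(-1 + sqrt(-12 - 1)) - 32)**2 = (-5/(-1 + sqrt(-13)) - 32)**2 = (-5/(-1 + I*sqrt(13)) - 32)**2 = (-32 - 5/(-1 + I*sqrt(13)))**2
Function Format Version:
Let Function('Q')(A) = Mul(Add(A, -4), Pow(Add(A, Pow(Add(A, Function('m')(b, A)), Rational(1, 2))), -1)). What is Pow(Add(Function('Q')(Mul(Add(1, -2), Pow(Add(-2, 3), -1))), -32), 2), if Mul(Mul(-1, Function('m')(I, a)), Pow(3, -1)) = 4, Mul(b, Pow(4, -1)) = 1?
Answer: Mul(Rational(1, 2), Pow(Add(Pow(13, Rational(1, 2)), Mul(-6, I)), -1), Add(Mul(-12583, I), Mul(1728, Pow(13, Rational(1, 2))))) ≈ Add(999.61, Mul(-81.493, I))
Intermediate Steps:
b = 4 (b = Mul(4, 1) = 4)
Function('m')(I, a) = -12 (Function('m')(I, a) = Mul(-3, 4) = -12)
Function('Q')(A) = Mul(Pow(Add(A, Pow(Add(-12, A), Rational(1, 2))), -1), Add(-4, A)) (Function('Q')(A) = Mul(Add(A, -4), Pow(Add(A, Pow(Add(A, -12), Rational(1, 2))), -1)) = Mul(Add(-4, A), Pow(Add(A, Pow(Add(-12, A), Rational(1, 2))), -1)) = Mul(Pow(Add(A, Pow(Add(-12, A), Rational(1, 2))), -1), Add(-4, A)))
Pow(Add(Function('Q')(Mul(Add(1, -2), Pow(Add(-2, 3), -1))), -32), 2) = Pow(Add(Mul(Pow(Add(Mul(Add(1, -2), Pow(Add(-2, 3), -1)), Pow(Add(-12, Mul(Add(1, -2), Pow(Add(-2, 3), -1))), Rational(1, 2))), -1), Add(-4, Mul(Add(1, -2), Pow(Add(-2, 3), -1)))), -32), 2) = Pow(Add(Mul(Pow(Add(Mul(-1, Pow(1, -1)), Pow(Add(-12, Mul(-1, Pow(1, -1))), Rational(1, 2))), -1), Add(-4, Mul(-1, Pow(1, -1)))), -32), 2) = Pow(Add(Mul(Pow(Add(Mul(-1, 1), Pow(Add(-12, Mul(-1, 1)), Rational(1, 2))), -1), Add(-4, Mul(-1, 1))), -32), 2) = Pow(Add(Mul(Pow(Add(-1, Pow(Add(-12, -1), Rational(1, 2))), -1), Add(-4, -1)), -32), 2) = Pow(Add(Mul(Pow(Add(-1, Pow(-13, Rational(1, 2))), -1), -5), -32), 2) = Pow(Add(Mul(Pow(Add(-1, Mul(I, Pow(13, Rational(1, 2)))), -1), -5), -32), 2) = Pow(Add(Mul(-5, Pow(Add(-1, Mul(I, Pow(13, Rational(1, 2)))), -1)), -32), 2) = Pow(Add(-32, Mul(-5, Pow(Add(-1, Mul(I, Pow(13, Rational(1, 2)))), -1))), 2)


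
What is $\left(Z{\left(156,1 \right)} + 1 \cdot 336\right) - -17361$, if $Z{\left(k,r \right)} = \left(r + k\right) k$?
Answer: $42189$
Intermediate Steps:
$Z{\left(k,r \right)} = k \left(k + r\right)$ ($Z{\left(k,r \right)} = \left(k + r\right) k = k \left(k + r\right)$)
$\left(Z{\left(156,1 \right)} + 1 \cdot 336\right) - -17361 = \left(156 \left(156 + 1\right) + 1 \cdot 336\right) - -17361 = \left(156 \cdot 157 + 336\right) + 17361 = \left(24492 + 336\right) + 17361 = 24828 + 17361 = 42189$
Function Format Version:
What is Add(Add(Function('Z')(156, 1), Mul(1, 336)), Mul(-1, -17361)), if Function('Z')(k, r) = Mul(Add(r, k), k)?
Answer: 42189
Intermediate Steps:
Function('Z')(k, r) = Mul(k, Add(k, r)) (Function('Z')(k, r) = Mul(Add(k, r), k) = Mul(k, Add(k, r)))
Add(Add(Function('Z')(156, 1), Mul(1, 336)), Mul(-1, -17361)) = Add(Add(Mul(156, Add(156, 1)), Mul(1, 336)), Mul(-1, -17361)) = Add(Add(Mul(156, 157), 336), 17361) = Add(Add(24492, 336), 17361) = Add(24828, 17361) = 42189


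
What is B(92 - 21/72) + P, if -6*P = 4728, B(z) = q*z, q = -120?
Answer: -11793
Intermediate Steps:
B(z) = -120*z
P = -788 (P = -⅙*4728 = -788)
B(92 - 21/72) + P = -120*(92 - 21/72) - 788 = -120*(92 - 1*7/24) - 788 = -120*(92 - 7/24) - 788 = -120*2201/24 - 788 = -11005 - 788 = -11793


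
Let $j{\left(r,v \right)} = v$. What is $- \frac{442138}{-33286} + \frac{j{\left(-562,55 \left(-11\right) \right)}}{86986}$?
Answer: $\frac{19219839019}{1447707998} \approx 13.276$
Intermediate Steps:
$- \frac{442138}{-33286} + \frac{j{\left(-562,55 \left(-11\right) \right)}}{86986} = - \frac{442138}{-33286} + \frac{55 \left(-11\right)}{86986} = \left(-442138\right) \left(- \frac{1}{33286}\right) - \frac{605}{86986} = \frac{221069}{16643} - \frac{605}{86986} = \frac{19219839019}{1447707998}$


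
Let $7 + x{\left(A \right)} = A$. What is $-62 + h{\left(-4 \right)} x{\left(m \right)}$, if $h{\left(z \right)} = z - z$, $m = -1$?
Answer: $-62$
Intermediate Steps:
$x{\left(A \right)} = -7 + A$
$h{\left(z \right)} = 0$
$-62 + h{\left(-4 \right)} x{\left(m \right)} = -62 + 0 \left(-7 - 1\right) = -62 + 0 \left(-8\right) = -62 + 0 = -62$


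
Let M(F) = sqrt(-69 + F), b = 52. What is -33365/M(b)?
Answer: 33365*I*sqrt(17)/17 ≈ 8092.2*I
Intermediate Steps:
-33365/M(b) = -33365/sqrt(-69 + 52) = -33365*(-I*sqrt(17)/17) = -(-33365)*I*sqrt(17)/17 = 33365*I*sqrt(17)/17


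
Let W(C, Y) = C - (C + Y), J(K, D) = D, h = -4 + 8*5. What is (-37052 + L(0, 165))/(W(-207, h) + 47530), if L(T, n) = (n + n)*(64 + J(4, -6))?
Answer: -8956/23747 ≈ -0.37714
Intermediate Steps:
h = 36 (h = -4 + 40 = 36)
L(T, n) = 116*n (L(T, n) = (n + n)*(64 - 6) = (2*n)*58 = 116*n)
W(C, Y) = -Y (W(C, Y) = C + (-C - Y) = -Y)
(-37052 + L(0, 165))/(W(-207, h) + 47530) = (-37052 + 116*165)/(-1*36 + 47530) = (-37052 + 19140)/(-36 + 47530) = -17912/47494 = -17912*1/47494 = -8956/23747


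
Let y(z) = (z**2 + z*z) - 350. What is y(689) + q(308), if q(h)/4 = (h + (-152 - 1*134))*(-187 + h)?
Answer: 959740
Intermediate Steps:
y(z) = -350 + 2*z**2 (y(z) = (z**2 + z**2) - 350 = 2*z**2 - 350 = -350 + 2*z**2)
q(h) = 4*(-286 + h)*(-187 + h) (q(h) = 4*((h + (-152 - 1*134))*(-187 + h)) = 4*((h + (-152 - 134))*(-187 + h)) = 4*((h - 286)*(-187 + h)) = 4*((-286 + h)*(-187 + h)) = 4*(-286 + h)*(-187 + h))
y(689) + q(308) = (-350 + 2*689**2) + (213928 - 1892*308 + 4*308**2) = (-350 + 2*474721) + (213928 - 582736 + 4*94864) = (-350 + 949442) + (213928 - 582736 + 379456) = 949092 + 10648 = 959740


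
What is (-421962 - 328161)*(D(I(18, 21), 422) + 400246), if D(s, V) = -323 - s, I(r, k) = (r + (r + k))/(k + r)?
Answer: -3899874474540/13 ≈ -2.9999e+11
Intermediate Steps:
I(r, k) = (k + 2*r)/(k + r) (I(r, k) = (r + (k + r))/(k + r) = (k + 2*r)/(k + r))
(-421962 - 328161)*(D(I(18, 21), 422) + 400246) = (-421962 - 328161)*((-323 - (21 + 2*18)/(21 + 18)) + 400246) = -750123*((-323 - (21 + 36)/39) + 400246) = -750123*((-323 - 57/39) + 400246) = -750123*((-323 - 1*19/13) + 400246) = -750123*((-323 - 19/13) + 400246) = -750123*(-4218/13 + 400246) = -750123*5198980/13 = -3899874474540/13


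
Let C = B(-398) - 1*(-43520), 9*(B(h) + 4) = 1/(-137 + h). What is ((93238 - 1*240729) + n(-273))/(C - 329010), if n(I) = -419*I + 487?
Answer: 157050855/1374653611 ≈ 0.11425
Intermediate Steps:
B(h) = -4 + 1/(9*(-137 + h))
n(I) = 487 - 419*I
C = 209529539/4815 (C = (4933 - 36*(-398))/(9*(-137 - 398)) - 1*(-43520) = (1/9)*(4933 + 14328)/(-535) + 43520 = (1/9)*(-1/535)*19261 + 43520 = -19261/4815 + 43520 = 209529539/4815 ≈ 43516.)
((93238 - 1*240729) + n(-273))/(C - 329010) = ((93238 - 1*240729) + (487 - 419*(-273)))/(209529539/4815 - 329010) = ((93238 - 240729) + (487 + 114387))/(-1374653611/4815) = (-147491 + 114874)*(-4815/1374653611) = -32617*(-4815/1374653611) = 157050855/1374653611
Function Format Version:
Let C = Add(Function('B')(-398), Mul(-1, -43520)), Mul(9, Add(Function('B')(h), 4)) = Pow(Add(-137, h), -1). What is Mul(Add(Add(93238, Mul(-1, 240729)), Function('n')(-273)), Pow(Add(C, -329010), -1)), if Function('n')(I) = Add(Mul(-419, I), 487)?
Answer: Rational(157050855, 1374653611) ≈ 0.11425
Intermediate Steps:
Function('B')(h) = Add(-4, Mul(Rational(1, 9), Pow(Add(-137, h), -1)))
Function('n')(I) = Add(487, Mul(-419, I))
C = Rational(209529539, 4815) (C = Add(Mul(Rational(1, 9), Pow(Add(-137, -398), -1), Add(4933, Mul(-36, -398))), Mul(-1, -43520)) = Add(Mul(Rational(1, 9), Pow(-535, -1), Add(4933, 14328)), 43520) = Add(Mul(Rational(1, 9), Rational(-1, 535), 19261), 43520) = Add(Rational(-19261, 4815), 43520) = Rational(209529539, 4815) ≈ 43516.)
Mul(Add(Add(93238, Mul(-1, 240729)), Function('n')(-273)), Pow(Add(C, -329010), -1)) = Mul(Add(Add(93238, Mul(-1, 240729)), Add(487, Mul(-419, -273))), Pow(Add(Rational(209529539, 4815), -329010), -1)) = Mul(Add(Add(93238, -240729), Add(487, 114387)), Pow(Rational(-1374653611, 4815), -1)) = Mul(Add(-147491, 114874), Rational(-4815, 1374653611)) = Mul(-32617, Rational(-4815, 1374653611)) = Rational(157050855, 1374653611)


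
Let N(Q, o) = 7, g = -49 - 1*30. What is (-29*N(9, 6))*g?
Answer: 16037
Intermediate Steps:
g = -79 (g = -49 - 30 = -79)
(-29*N(9, 6))*g = -29*7*(-79) = -203*(-79) = 16037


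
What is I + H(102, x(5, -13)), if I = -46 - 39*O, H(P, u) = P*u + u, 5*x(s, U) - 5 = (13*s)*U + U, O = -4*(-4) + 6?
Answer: -92379/5 ≈ -18476.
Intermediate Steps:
O = 22 (O = 16 + 6 = 22)
x(s, U) = 1 + U/5 + 13*U*s/5 (x(s, U) = 1 + ((13*s)*U + U)/5 = 1 + (13*U*s + U)/5 = 1 + (U + 13*U*s)/5 = 1 + (U/5 + 13*U*s/5) = 1 + U/5 + 13*U*s/5)
H(P, u) = u + P*u
I = -904 (I = -46 - 39*22 = -46 - 858 = -904)
I + H(102, x(5, -13)) = -904 + (1 + (1/5)*(-13) + (13/5)*(-13)*5)*(1 + 102) = -904 + (1 - 13/5 - 169)*103 = -904 - 853/5*103 = -904 - 87859/5 = -92379/5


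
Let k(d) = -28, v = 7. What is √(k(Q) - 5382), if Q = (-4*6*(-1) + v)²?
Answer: I*√5410 ≈ 73.553*I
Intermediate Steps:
Q = 961 (Q = (-4*6*(-1) + 7)² = (-24*(-1) + 7)² = (24 + 7)² = 31² = 961)
√(k(Q) - 5382) = √(-28 - 5382) = √(-5410) = I*√5410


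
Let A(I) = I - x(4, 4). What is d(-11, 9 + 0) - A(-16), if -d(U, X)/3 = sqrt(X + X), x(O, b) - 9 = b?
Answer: 29 - 9*sqrt(2) ≈ 16.272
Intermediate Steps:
x(O, b) = 9 + b
A(I) = -13 + I (A(I) = I - (9 + 4) = I - 1*13 = I - 13 = -13 + I)
d(U, X) = -3*sqrt(2)*sqrt(X) (d(U, X) = -3*sqrt(X + X) = -3*sqrt(2)*sqrt(X))
d(-11, 9 + 0) - A(-16) = -3*sqrt(2)*sqrt(9 + 0) - (-13 - 16) = -3*sqrt(2)*sqrt(9) - 1*(-29) = -3*sqrt(2)*3 + 29 = -9*sqrt(2) + 29 = 29 - 9*sqrt(2)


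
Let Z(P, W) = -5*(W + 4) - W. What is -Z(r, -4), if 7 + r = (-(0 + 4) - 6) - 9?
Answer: -4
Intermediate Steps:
r = -26 (r = -7 + ((-(0 + 4) - 6) - 9) = -7 + ((-1*4 - 6) - 9) = -7 + ((-4 - 6) - 9) = -7 + (-10 - 9) = -7 - 19 = -26)
Z(P, W) = -20 - 6*W (Z(P, W) = -5*(4 + W) - W = (-20 - 5*W) - W = -20 - 6*W)
-Z(r, -4) = -(-20 - 6*(-4)) = -(-20 + 24) = -1*4 = -4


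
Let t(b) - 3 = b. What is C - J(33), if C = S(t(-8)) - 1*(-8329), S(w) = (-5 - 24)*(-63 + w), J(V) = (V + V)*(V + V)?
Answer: 5945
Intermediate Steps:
J(V) = 4*V² (J(V) = (2*V)*(2*V) = 4*V²)
t(b) = 3 + b
S(w) = 1827 - 29*w (S(w) = -29*(-63 + w) = 1827 - 29*w)
C = 10301 (C = (1827 - 29*(3 - 8)) - 1*(-8329) = (1827 - 29*(-5)) + 8329 = (1827 + 145) + 8329 = 1972 + 8329 = 10301)
C - J(33) = 10301 - 4*33² = 10301 - 4*1089 = 10301 - 1*4356 = 10301 - 4356 = 5945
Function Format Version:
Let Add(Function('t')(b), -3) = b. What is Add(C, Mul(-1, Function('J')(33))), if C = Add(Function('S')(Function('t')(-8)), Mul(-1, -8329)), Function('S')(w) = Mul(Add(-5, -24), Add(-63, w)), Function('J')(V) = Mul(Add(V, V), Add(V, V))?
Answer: 5945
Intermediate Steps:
Function('J')(V) = Mul(4, Pow(V, 2)) (Function('J')(V) = Mul(Mul(2, V), Mul(2, V)) = Mul(4, Pow(V, 2)))
Function('t')(b) = Add(3, b)
Function('S')(w) = Add(1827, Mul(-29, w)) (Function('S')(w) = Mul(-29, Add(-63, w)) = Add(1827, Mul(-29, w)))
C = 10301 (C = Add(Add(1827, Mul(-29, Add(3, -8))), Mul(-1, -8329)) = Add(Add(1827, Mul(-29, -5)), 8329) = Add(Add(1827, 145), 8329) = Add(1972, 8329) = 10301)
Add(C, Mul(-1, Function('J')(33))) = Add(10301, Mul(-1, Mul(4, Pow(33, 2)))) = Add(10301, Mul(-1, Mul(4, 1089))) = Add(10301, Mul(-1, 4356)) = Add(10301, -4356) = 5945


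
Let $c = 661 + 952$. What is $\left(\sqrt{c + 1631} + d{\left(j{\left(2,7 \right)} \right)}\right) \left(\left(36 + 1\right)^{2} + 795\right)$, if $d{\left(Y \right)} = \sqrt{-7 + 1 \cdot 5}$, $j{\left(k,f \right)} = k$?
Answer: $4328 \sqrt{811} + 2164 i \sqrt{2} \approx 1.2325 \cdot 10^{5} + 3060.4 i$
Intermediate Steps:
$c = 1613$
$d{\left(Y \right)} = i \sqrt{2}$ ($d{\left(Y \right)} = \sqrt{-7 + 5} = \sqrt{-2} = i \sqrt{2}$)
$\left(\sqrt{c + 1631} + d{\left(j{\left(2,7 \right)} \right)}\right) \left(\left(36 + 1\right)^{2} + 795\right) = \left(\sqrt{1613 + 1631} + i \sqrt{2}\right) \left(\left(36 + 1\right)^{2} + 795\right) = \left(\sqrt{3244} + i \sqrt{2}\right) \left(37^{2} + 795\right) = \left(2 \sqrt{811} + i \sqrt{2}\right) \left(1369 + 795\right) = \left(2 \sqrt{811} + i \sqrt{2}\right) 2164 = 4328 \sqrt{811} + 2164 i \sqrt{2}$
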